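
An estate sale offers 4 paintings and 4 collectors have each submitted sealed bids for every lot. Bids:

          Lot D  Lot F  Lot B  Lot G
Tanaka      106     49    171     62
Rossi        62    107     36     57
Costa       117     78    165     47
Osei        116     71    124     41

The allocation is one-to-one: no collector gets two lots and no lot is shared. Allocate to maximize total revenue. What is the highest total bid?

This is a one-to-one assignment (maximum-weight bipartite matching).
Optimal: Tanaka→Lot G ($62), Rossi→Lot F ($107), Costa→Lot B ($165), Osei→Lot D ($116) — total 62+107+165+116 = $450.
Row-greedy (each collector in turn takes its best remaining lot) gives $436, worse by 14.

Maximum total: $450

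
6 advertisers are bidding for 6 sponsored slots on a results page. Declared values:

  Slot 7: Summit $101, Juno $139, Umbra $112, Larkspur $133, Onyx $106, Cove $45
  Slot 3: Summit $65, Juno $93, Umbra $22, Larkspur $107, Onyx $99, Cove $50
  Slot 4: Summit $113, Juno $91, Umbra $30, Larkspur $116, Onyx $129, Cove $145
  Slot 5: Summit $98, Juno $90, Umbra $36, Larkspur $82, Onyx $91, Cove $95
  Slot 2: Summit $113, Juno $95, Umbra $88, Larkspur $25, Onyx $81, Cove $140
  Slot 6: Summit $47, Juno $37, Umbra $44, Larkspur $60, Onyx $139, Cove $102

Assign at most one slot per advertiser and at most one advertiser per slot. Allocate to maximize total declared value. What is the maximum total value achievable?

Treat this as an assignment problem: match each advertiser to one slot.
Optimal: Summit→Slot 5 ($98), Juno→Slot 7 ($139), Umbra→Slot 2 ($88), Larkspur→Slot 3 ($107), Onyx→Slot 6 ($139), Cove→Slot 4 ($145) — total 98+139+88+107+139+145 = $716.
Row-greedy (each advertiser in turn takes its best remaining slot) gives $681, worse by 35.
Checked against all permutations: $716 is optimal.

Max total: $716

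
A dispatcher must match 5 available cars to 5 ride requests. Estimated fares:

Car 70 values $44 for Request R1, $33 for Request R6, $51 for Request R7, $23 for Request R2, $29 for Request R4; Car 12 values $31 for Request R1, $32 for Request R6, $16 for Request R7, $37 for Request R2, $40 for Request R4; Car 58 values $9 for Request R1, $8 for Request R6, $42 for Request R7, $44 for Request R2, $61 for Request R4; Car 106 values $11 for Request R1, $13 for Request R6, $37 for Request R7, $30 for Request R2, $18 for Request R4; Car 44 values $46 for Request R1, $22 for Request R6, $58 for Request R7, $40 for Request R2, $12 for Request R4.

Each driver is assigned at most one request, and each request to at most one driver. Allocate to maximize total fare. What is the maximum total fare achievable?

Max total: $225

Optimal: Car 70→Request R1 ($44), Car 12→Request R6 ($32), Car 58→Request R4 ($61), Car 106→Request R2 ($30), Car 44→Request R7 ($58) — total 44+32+61+30+58 = $225.
Column-greedy (each request in turn goes to its best remaining driver) gives $176, worse by 49.
Next-best assignment: Car 70→Request R7, Car 12→Request R6, Car 58→Request R4, Car 106→Request R2, Car 44→Request R1 = $220.
Swapping Car 12↔Car 70 (Car 12→Request R1 $31, Car 70→Request R6 $33) loses 12.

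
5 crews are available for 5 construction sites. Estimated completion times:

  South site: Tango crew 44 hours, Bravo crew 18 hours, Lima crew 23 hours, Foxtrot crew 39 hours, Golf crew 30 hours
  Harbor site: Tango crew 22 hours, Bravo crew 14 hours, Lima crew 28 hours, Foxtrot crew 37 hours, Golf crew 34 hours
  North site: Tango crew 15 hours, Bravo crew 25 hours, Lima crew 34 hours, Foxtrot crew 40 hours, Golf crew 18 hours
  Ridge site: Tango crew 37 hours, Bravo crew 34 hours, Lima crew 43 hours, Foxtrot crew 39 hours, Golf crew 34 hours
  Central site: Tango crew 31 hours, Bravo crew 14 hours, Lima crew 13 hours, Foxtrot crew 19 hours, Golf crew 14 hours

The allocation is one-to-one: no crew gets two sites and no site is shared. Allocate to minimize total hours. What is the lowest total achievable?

Min total: 105 hours

This is the linear assignment problem.
Optimal: Tango crew→North site (15 hours), Bravo crew→Harbor site (14 hours), Lima crew→South site (23 hours), Foxtrot crew→Ridge site (39 hours), Golf crew→Central site (14 hours) — total 15+14+23+39+14 = 105 hours.
Row-greedy (each crew in turn takes its cheapest remaining site) gives 115 hours, worse by 10.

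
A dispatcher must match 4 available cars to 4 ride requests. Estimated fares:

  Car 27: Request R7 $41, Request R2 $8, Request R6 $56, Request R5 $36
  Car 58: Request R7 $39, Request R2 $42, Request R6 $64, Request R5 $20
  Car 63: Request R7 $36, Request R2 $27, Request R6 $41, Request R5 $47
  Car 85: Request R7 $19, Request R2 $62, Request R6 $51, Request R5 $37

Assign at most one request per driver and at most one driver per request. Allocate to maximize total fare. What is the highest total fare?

Optimal: Car 27→Request R7 ($41), Car 58→Request R6 ($64), Car 63→Request R5 ($47), Car 85→Request R2 ($62) — total 41+64+47+62 = $214.
Row-greedy (each driver in turn takes its best remaining request) gives $164, worse by 50.
Next-best assignment: Car 27→Request R6, Car 58→Request R7, Car 63→Request R5, Car 85→Request R2 = $204.
Swapping Car 27↔Car 58 (Car 27→Request R6 $56, Car 58→Request R7 $39) loses 10.

Maximum total: $214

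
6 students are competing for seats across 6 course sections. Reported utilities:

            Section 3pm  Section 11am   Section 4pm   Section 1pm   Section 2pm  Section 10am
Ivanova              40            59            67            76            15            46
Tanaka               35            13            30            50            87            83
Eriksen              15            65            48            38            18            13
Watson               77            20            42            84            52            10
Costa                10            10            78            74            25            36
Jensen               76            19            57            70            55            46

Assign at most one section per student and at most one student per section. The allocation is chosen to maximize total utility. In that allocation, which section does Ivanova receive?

This is a one-to-one assignment (maximum-weight bipartite matching).
Optimal: Ivanova→Section 10am (46 points), Tanaka→Section 2pm (87 points), Eriksen→Section 11am (65 points), Watson→Section 1pm (84 points), Costa→Section 4pm (78 points), Jensen→Section 3pm (76 points) — total 46+87+65+84+78+76 = 436 points.
Row-greedy (each student in turn takes its best remaining section) gives 429 points, worse by 7.
Swapping Ivanova↔Eriksen (Ivanova→Section 11am 59 points, Eriksen→Section 10am 13 points) loses 39.
Checked against all permutations: 436 points is optimal.
Ivanova's own top section is Section 1pm (76 points), but forcing Ivanova→Section 1pm and reassigning the rest optimally gives only 434 points — worse by 2.

Ivanova receives Section 10am.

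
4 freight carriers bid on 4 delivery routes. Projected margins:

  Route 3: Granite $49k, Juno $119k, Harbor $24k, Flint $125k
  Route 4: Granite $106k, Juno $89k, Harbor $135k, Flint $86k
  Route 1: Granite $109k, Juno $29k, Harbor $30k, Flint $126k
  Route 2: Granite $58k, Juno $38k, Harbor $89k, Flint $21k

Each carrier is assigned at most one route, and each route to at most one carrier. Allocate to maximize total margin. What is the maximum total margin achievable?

Maximum total: $440k

Optimal: Granite→Route 4 ($106k), Juno→Route 3 ($119k), Harbor→Route 2 ($89k), Flint→Route 1 ($126k) — total 106+119+89+126 = $440k.
Max-entry greedy (repeatedly take the single best remaining cell) gives $438k, worse by 2.
No other one-to-one assignment exceeds $440k.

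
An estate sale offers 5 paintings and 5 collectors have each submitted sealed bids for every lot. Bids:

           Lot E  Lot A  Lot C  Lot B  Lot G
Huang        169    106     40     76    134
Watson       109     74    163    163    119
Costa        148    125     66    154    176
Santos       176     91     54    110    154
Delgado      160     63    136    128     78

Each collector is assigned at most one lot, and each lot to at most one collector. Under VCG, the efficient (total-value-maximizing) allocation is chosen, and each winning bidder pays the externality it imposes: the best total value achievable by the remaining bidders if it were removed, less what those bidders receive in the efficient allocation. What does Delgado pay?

Delgado pays $19.

Efficient allocation: Huang→Lot A ($106), Watson→Lot B ($163), Costa→Lot G ($176), Santos→Lot E ($176), Delgado→Lot C ($136); total welfare W = $757.
Delgado receives Lot C at value $136, so the others get W − 136 = $621.
Without Delgado: best allocation of the remaining 4 bidders over all 5 lots is Huang→Lot E ($169), Watson→Lot C ($163), Costa→Lot B ($154), Santos→Lot G ($154), total $640.
VCG payment = (others' best without Delgado) − (others' welfare with Delgado) = 640 − 621 = $19.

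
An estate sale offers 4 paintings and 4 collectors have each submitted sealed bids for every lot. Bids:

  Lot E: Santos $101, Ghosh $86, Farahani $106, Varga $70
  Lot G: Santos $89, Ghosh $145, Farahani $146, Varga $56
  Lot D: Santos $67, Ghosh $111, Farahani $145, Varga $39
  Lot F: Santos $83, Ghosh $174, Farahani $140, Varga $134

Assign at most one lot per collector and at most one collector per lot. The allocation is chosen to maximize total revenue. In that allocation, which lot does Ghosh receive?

Ghosh receives Lot G.

Optimal: Santos→Lot E ($101), Ghosh→Lot G ($145), Farahani→Lot D ($145), Varga→Lot F ($134) — total 101+145+145+134 = $525.
Row-greedy (each collector in turn takes its best remaining lot) gives $460, worse by 65.
Ghosh's own top lot is Lot F ($174), but forcing Ghosh→Lot F and reassigning the rest optimally gives only $478 — worse by 47.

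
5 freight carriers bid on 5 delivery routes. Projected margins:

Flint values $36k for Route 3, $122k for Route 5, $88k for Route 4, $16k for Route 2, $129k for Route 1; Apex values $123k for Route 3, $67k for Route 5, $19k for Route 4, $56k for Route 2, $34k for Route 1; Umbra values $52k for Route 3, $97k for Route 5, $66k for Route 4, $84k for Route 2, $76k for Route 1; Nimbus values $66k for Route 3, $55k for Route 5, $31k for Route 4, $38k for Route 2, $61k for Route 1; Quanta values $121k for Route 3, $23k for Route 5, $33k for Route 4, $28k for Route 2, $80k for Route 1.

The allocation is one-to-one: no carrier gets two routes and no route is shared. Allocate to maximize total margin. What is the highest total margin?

Max total: $440k

This is the linear assignment problem.
Optimal: Flint→Route 5 ($122k), Apex→Route 3 ($123k), Umbra→Route 2 ($84k), Nimbus→Route 4 ($31k), Quanta→Route 1 ($80k) — total 122+123+84+31+80 = $440k.
Max-entry greedy (repeatedly take the single best remaining cell) gives $420k, worse by 20.
Every other assignment is strictly worse.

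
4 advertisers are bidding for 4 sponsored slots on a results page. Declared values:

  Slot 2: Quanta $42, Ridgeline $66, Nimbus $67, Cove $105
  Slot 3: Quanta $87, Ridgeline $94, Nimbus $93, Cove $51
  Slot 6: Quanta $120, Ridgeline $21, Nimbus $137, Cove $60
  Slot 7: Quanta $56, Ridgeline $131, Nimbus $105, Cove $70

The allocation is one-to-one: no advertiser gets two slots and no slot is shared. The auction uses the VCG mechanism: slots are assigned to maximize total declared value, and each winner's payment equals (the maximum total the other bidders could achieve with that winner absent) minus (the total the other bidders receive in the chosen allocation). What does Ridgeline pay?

Efficient allocation: Quanta→Slot 3 ($87), Ridgeline→Slot 7 ($131), Nimbus→Slot 6 ($137), Cove→Slot 2 ($105); total welfare W = $460.
Ridgeline receives Slot 7 at value $131, so the others get W − 131 = $329.
Without Ridgeline: best allocation of the remaining 3 bidders over all 4 slots is Quanta→Slot 6 ($120), Nimbus→Slot 7 ($105), Cove→Slot 2 ($105), total $330.
VCG payment = (others' best without Ridgeline) − (others' welfare with Ridgeline) = 330 − 329 = $1.

Ridgeline pays $1.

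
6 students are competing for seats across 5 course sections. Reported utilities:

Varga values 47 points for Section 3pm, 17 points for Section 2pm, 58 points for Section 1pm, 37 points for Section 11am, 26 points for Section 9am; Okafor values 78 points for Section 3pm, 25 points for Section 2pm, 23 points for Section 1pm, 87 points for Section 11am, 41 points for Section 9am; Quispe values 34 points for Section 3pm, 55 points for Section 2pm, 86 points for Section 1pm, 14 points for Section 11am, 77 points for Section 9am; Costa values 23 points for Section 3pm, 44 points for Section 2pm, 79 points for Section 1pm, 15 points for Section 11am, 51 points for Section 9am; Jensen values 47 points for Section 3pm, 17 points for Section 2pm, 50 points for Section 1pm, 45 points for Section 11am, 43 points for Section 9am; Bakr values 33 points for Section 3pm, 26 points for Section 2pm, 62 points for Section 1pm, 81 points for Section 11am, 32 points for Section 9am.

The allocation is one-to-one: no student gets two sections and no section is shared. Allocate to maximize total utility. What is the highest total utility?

Optimal: Okafor→Section 3pm (78 points), Costa→Section 2pm (44 points), Varga→Section 1pm (58 points), Bakr→Section 11am (81 points), Quispe→Section 9am (77 points) — total 78+44+58+81+77 = 338 points.
Max-entry greedy (repeatedly take the single best remaining cell) gives 297 points, worse by 41.
Every other assignment is strictly worse.

Max total: 338 points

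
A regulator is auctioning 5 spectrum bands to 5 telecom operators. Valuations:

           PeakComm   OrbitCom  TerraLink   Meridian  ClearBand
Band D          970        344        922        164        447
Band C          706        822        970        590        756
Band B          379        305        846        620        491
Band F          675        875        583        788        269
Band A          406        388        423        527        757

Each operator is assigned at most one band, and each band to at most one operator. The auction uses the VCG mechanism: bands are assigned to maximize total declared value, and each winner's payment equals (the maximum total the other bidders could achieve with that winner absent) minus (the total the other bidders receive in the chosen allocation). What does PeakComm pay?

PeakComm pays $67M.

Efficient allocation: PeakComm→Band D ($970M), OrbitCom→Band F ($875M), TerraLink→Band C ($970M), Meridian→Band B ($620M), ClearBand→Band A ($757M); total welfare W = $4192M.
PeakComm receives Band D at value $970M, so the others get W − 970 = $3222M.
Without PeakComm: best allocation of the remaining 4 bidders over all 5 bands is OrbitCom→Band C ($822M), TerraLink→Band D ($922M), Meridian→Band F ($788M), ClearBand→Band A ($757M), total $3289M.
VCG payment = (others' best without PeakComm) − (others' welfare with PeakComm) = 3289 − 3222 = $67M.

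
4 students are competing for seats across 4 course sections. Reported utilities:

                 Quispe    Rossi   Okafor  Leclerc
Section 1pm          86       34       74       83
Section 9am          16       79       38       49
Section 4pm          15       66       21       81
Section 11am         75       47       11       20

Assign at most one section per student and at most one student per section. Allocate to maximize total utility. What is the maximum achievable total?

Max total: 309 points

This is the linear assignment problem.
Optimal: Quispe→Section 11am (75 points), Rossi→Section 9am (79 points), Okafor→Section 1pm (74 points), Leclerc→Section 4pm (81 points) — total 75+79+74+81 = 309 points.
Row-greedy (each student in turn takes its best remaining section) gives 206 points, worse by 103.
Swapping Leclerc↔Rossi (Leclerc→Section 9am 49 points, Rossi→Section 4pm 66 points) loses 45.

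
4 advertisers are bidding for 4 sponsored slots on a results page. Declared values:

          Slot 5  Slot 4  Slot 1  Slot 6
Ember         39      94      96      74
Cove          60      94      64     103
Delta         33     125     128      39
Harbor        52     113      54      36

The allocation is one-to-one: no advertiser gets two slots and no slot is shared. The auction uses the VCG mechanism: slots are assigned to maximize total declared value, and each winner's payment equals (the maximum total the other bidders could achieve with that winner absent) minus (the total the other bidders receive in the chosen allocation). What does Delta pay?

Delta pays $57.

Efficient allocation: Ember→Slot 5 ($39), Cove→Slot 6 ($103), Delta→Slot 1 ($128), Harbor→Slot 4 ($113); total welfare W = $383.
Delta receives Slot 1 at value $128, so the others get W − 128 = $255.
Without Delta: best allocation of the remaining 3 bidders over all 4 slots is Ember→Slot 1 ($96), Cove→Slot 6 ($103), Harbor→Slot 4 ($113), total $312.
VCG payment = (others' best without Delta) − (others' welfare with Delta) = 312 − 255 = $57.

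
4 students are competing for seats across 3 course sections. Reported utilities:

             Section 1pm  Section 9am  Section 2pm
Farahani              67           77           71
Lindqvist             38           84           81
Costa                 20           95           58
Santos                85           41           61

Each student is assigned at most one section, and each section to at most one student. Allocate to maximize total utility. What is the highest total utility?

Optimal: Santos→Section 1pm (85 points), Costa→Section 9am (95 points), Lindqvist→Section 2pm (81 points) — total 85+95+81 = 261 points.
Row-greedy (each student in turn takes its best remaining section) gives 178 points, worse by 83.
Swapping Santos↔Lindqvist (Santos→Section 2pm 61 points, Lindqvist→Section 1pm 38 points) loses 67.
No other one-to-one assignment exceeds 261 points.

Maximum total: 261 points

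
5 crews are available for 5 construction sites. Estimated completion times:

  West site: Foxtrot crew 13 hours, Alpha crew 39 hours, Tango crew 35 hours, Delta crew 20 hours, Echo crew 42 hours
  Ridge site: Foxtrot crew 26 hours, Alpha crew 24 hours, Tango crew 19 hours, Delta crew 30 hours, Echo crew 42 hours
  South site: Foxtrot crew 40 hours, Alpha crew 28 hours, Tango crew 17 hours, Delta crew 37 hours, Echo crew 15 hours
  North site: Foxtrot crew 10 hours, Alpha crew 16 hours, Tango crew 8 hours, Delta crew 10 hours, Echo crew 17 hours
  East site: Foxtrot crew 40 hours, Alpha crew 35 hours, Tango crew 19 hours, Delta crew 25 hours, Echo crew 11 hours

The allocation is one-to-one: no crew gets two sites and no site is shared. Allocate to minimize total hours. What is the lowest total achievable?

Optimal: Foxtrot crew→West site (13 hours), Alpha crew→Ridge site (24 hours), Tango crew→South site (17 hours), Delta crew→North site (10 hours), Echo crew→East site (11 hours) — total 13+24+17+10+11 = 75 hours.
Row-greedy (each crew in turn takes its cheapest remaining site) gives 82 hours, worse by 7.
Swapping Echo crew↔Foxtrot crew (Echo crew→West site 42 hours, Foxtrot crew→East site 40 hours) adds 58.
Every other assignment is strictly worse.

Minimum total: 75 hours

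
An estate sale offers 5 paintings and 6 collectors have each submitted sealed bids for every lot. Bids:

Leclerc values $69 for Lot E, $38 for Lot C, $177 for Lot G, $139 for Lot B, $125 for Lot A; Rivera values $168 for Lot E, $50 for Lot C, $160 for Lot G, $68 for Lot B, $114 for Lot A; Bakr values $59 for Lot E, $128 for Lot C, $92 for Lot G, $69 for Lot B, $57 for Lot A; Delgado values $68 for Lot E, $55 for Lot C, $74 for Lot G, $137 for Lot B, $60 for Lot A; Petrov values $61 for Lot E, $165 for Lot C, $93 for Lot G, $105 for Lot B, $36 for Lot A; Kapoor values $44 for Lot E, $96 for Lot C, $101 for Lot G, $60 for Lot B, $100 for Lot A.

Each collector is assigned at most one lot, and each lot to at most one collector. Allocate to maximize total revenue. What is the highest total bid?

This is the linear assignment problem.
Optimal: Rivera→Lot E ($168), Petrov→Lot C ($165), Leclerc→Lot G ($177), Delgado→Lot B ($137), Kapoor→Lot A ($100) — total 168+165+177+137+100 = $747.
Next-best assignment: Rivera→Lot E, Bakr→Lot C, Leclerc→Lot G, Delgado→Lot B, Kapoor→Lot A = $710.
Swapping Rivera↔Delgado (Rivera→Lot B $68, Delgado→Lot E $68) loses 169.

Max total: $747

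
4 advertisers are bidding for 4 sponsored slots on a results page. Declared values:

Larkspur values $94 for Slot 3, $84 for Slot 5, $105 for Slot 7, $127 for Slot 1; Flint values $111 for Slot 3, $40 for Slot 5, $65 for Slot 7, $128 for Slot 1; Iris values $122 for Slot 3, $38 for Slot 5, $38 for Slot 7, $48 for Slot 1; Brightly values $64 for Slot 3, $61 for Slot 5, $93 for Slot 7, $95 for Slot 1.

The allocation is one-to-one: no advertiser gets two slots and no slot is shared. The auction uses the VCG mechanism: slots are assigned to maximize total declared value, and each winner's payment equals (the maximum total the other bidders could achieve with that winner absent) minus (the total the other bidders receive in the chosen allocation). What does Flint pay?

Flint pays $43.

Efficient allocation: Larkspur→Slot 5 ($84), Flint→Slot 1 ($128), Iris→Slot 3 ($122), Brightly→Slot 7 ($93); total welfare W = $427.
Flint receives Slot 1 at value $128, so the others get W − 128 = $299.
Without Flint: best allocation of the remaining 3 bidders over all 4 slots is Larkspur→Slot 1 ($127), Iris→Slot 3 ($122), Brightly→Slot 7 ($93), total $342.
VCG payment = (others' best without Flint) − (others' welfare with Flint) = 342 − 299 = $43.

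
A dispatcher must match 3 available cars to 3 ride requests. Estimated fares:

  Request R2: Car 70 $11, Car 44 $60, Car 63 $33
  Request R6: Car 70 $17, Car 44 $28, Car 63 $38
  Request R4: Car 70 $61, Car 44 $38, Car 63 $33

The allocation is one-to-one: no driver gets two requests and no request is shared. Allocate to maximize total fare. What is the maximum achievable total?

Maximum total: $159

Optimal: Car 70→Request R4 ($61), Car 44→Request R2 ($60), Car 63→Request R6 ($38) — total 61+60+38 = $159.
Swapping Car 70↔Car 44 (Car 70→Request R2 $11, Car 44→Request R4 $38) loses 72.
No other one-to-one assignment exceeds $159.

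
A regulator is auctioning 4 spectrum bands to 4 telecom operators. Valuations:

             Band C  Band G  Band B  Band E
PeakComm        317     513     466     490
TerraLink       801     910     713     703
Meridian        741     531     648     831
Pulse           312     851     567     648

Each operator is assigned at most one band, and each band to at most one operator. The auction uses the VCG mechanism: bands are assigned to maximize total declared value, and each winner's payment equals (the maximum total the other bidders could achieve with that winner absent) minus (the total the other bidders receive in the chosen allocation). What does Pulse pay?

Efficient allocation: PeakComm→Band B ($466M), TerraLink→Band C ($801M), Meridian→Band E ($831M), Pulse→Band G ($851M); total welfare W = $2949M.
Pulse receives Band G at value $851M, so the others get W − 851 = $2098M.
Without Pulse: best allocation of the remaining 3 bidders over all 4 bands is PeakComm→Band B ($466M), TerraLink→Band G ($910M), Meridian→Band E ($831M), total $2207M.
VCG payment = (others' best without Pulse) − (others' welfare with Pulse) = 2207 − 2098 = $109M.

Pulse pays $109M.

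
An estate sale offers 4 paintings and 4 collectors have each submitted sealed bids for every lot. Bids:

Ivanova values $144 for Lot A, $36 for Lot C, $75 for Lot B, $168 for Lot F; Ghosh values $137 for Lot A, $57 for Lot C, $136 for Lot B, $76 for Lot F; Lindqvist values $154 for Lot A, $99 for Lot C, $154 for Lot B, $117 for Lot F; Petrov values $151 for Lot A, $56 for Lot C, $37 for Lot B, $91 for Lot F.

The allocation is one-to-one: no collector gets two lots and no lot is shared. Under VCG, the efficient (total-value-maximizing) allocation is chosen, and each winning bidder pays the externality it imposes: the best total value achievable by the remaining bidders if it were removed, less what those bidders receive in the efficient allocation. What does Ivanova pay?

Efficient allocation: Ivanova→Lot F ($168), Ghosh→Lot B ($136), Lindqvist→Lot C ($99), Petrov→Lot A ($151); total welfare W = $554.
Ivanova receives Lot F at value $168, so the others get W − 168 = $386.
Without Ivanova: best allocation of the remaining 3 bidders over all 4 lots is Ghosh→Lot B ($136), Lindqvist→Lot F ($117), Petrov→Lot A ($151), total $404.
VCG payment = (others' best without Ivanova) − (others' welfare with Ivanova) = 404 − 386 = $18.

Ivanova pays $18.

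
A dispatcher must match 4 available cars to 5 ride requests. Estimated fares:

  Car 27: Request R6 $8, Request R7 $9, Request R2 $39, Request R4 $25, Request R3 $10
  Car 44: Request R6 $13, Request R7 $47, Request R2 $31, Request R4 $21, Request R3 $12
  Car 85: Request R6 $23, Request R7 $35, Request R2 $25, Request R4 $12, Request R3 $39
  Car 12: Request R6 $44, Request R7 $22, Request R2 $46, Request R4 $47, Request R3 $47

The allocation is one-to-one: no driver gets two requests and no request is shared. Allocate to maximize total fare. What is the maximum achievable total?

Max total: $172

This is the linear assignment problem.
Optimal: Car 27→Request R2 ($39), Car 44→Request R7 ($47), Car 85→Request R3 ($39), Car 12→Request R4 ($47) — total 39+47+39+47 = $172.
Column-greedy (each request in turn goes to its best remaining driver) gives $142, worse by 30.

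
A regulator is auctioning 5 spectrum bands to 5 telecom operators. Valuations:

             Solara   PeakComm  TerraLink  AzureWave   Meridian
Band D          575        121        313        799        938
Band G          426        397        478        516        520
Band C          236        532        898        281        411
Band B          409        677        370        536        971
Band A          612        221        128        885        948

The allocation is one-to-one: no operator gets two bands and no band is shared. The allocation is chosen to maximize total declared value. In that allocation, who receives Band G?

Solara receives Band G.

Optimal: Solara→Band G ($426M), PeakComm→Band B ($677M), TerraLink→Band C ($898M), AzureWave→Band A ($885M), Meridian→Band D ($938M) — total 426+677+898+885+938 = $3824M.
Column-greedy (each band in turn goes to its best remaining operator) gives $3641M, worse by 183.
Swapping AzureWave↔TerraLink (AzureWave→Band C $281M, TerraLink→Band A $128M) loses 1374.
Every other assignment is strictly worse.
Solara's own top band is Band A ($612M), but forcing Solara→Band A and reassigning the rest optimally gives only $3677M — worse by 147.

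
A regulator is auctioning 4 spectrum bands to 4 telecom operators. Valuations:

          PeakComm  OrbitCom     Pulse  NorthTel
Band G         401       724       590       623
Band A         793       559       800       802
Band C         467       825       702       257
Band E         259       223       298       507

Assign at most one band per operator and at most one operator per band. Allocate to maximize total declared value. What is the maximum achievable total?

Maximum total: $2726M

This is a one-to-one assignment (maximum-weight bipartite matching).
Optimal: PeakComm→Band A ($793M), OrbitCom→Band G ($724M), Pulse→Band C ($702M), NorthTel→Band E ($507M) — total 793+724+702+507 = $2726M.
Column-greedy (each band in turn goes to its best remaining operator) gives $2487M, worse by 239.
Next-best assignment: PeakComm→Band A, OrbitCom→Band C, Pulse→Band G, NorthTel→Band E = $2715M.
Swapping Pulse↔PeakComm (Pulse→Band A $800M, PeakComm→Band C $467M) loses 228.
No other one-to-one assignment exceeds $2726M.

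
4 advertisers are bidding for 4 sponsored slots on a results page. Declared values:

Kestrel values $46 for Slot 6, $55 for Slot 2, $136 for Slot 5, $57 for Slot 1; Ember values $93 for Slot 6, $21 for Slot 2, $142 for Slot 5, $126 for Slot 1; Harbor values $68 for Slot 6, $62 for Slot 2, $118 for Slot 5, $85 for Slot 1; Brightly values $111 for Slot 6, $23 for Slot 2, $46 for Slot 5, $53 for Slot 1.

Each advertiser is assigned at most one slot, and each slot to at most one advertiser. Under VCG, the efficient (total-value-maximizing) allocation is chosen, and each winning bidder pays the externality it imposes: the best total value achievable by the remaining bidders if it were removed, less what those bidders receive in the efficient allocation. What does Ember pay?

Efficient allocation: Kestrel→Slot 5 ($136), Ember→Slot 1 ($126), Harbor→Slot 2 ($62), Brightly→Slot 6 ($111); total welfare W = $435.
Ember receives Slot 1 at value $126, so the others get W − 126 = $309.
Without Ember: best allocation of the remaining 3 bidders over all 4 slots is Kestrel→Slot 5 ($136), Harbor→Slot 1 ($85), Brightly→Slot 6 ($111), total $332.
VCG payment = (others' best without Ember) − (others' welfare with Ember) = 332 − 309 = $23.

Ember pays $23.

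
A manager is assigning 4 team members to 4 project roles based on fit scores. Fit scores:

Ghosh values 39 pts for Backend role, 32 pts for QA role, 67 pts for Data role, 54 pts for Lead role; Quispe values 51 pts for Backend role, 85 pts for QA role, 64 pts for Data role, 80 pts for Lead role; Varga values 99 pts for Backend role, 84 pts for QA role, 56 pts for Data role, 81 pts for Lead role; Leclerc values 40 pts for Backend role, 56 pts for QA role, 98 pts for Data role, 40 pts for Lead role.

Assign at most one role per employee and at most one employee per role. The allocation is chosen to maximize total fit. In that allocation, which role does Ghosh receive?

Optimal: Ghosh→Lead role (54 pts), Quispe→QA role (85 pts), Varga→Backend role (99 pts), Leclerc→Data role (98 pts) — total 54+85+99+98 = 336 pts.
Row-greedy (each employee in turn takes its best remaining role) gives 291 pts, worse by 45.
No other one-to-one assignment exceeds 336 pts.
Ghosh's own top role is Data role (67 pts), but forcing Ghosh→Data role and reassigning the rest optimally gives only 302 pts — worse by 34.

Ghosh receives Lead role.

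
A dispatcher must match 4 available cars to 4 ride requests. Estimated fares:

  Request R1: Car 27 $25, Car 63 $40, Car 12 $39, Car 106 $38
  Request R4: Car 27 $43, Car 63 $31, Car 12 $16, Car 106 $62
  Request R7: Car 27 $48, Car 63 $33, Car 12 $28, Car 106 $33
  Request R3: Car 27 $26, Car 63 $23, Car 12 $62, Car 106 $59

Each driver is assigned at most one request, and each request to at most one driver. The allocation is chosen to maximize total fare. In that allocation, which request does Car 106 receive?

Car 106 receives Request R4.

This is a one-to-one assignment (maximum-weight bipartite matching).
Optimal: Car 27→Request R7 ($48), Car 63→Request R1 ($40), Car 12→Request R3 ($62), Car 106→Request R4 ($62) — total 48+40+62+62 = $212.
Every other assignment is strictly worse.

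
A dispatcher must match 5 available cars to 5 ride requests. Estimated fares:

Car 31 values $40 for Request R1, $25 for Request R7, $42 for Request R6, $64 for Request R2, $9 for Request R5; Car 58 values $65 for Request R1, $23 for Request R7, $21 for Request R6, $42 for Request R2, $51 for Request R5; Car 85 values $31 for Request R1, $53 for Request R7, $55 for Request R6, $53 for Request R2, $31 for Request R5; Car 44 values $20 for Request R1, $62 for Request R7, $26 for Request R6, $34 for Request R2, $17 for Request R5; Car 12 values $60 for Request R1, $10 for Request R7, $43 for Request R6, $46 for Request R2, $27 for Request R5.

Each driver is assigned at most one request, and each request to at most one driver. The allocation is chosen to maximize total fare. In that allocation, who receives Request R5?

Optimal: Car 31→Request R2 ($64), Car 58→Request R5 ($51), Car 85→Request R6 ($55), Car 44→Request R7 ($62), Car 12→Request R1 ($60) — total 64+51+55+62+60 = $292.
Next-best assignment: Car 31→Request R2, Car 58→Request R1, Car 85→Request R6, Car 44→Request R7, Car 12→Request R5 = $273.
No other one-to-one assignment exceeds $292.
Car 58's own top request is Request R1 ($65), but forcing Car 58→Request R1 and reassigning the rest optimally gives only $273 — worse by 19.

Car 58 receives Request R5.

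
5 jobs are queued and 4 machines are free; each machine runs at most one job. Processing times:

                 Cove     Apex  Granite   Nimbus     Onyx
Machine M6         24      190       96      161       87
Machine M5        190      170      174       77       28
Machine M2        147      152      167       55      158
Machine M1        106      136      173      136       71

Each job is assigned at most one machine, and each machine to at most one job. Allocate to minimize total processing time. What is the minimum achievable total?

Minimum total: 243 min

Treat this as an assignment problem: match each job to one machine.
Optimal: Cove→Machine M6 (24 min), Onyx→Machine M5 (28 min), Nimbus→Machine M2 (55 min), Apex→Machine M1 (136 min) — total 24+28+55+136 = 243 min.
Row-greedy (each job in turn takes its cheapest remaining machine) gives 404 min, worse by 161.
Next-best assignment: Cove→Machine M6, Onyx→Machine M5, Nimbus→Machine M2, Granite→Machine M1 = 280 min.
No other one-to-one assignment undercuts 243 min.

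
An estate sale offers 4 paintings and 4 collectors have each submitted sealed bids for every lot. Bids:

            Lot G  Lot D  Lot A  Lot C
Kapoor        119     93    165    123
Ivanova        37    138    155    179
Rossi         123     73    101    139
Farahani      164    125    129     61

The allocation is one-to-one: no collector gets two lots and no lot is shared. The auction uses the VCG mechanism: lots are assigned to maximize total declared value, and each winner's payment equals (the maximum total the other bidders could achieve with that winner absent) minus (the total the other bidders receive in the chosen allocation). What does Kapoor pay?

Efficient allocation: Kapoor→Lot A ($165), Ivanova→Lot D ($138), Rossi→Lot C ($139), Farahani→Lot G ($164); total welfare W = $606.
Kapoor receives Lot A at value $165, so the others get W − 165 = $441.
Without Kapoor: best allocation of the remaining 3 bidders over all 4 lots is Ivanova→Lot A ($155), Rossi→Lot C ($139), Farahani→Lot G ($164), total $458.
VCG payment = (others' best without Kapoor) − (others' welfare with Kapoor) = 458 − 441 = $17.

Kapoor pays $17.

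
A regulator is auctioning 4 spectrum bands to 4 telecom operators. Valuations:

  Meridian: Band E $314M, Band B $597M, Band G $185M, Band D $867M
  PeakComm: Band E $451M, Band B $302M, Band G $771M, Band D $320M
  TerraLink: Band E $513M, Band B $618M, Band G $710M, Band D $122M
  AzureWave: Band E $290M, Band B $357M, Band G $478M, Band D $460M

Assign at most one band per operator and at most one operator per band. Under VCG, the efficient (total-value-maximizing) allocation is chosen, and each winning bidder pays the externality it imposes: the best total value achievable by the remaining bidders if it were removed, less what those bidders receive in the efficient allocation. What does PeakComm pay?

Efficient allocation: Meridian→Band D ($867M), PeakComm→Band G ($771M), TerraLink→Band B ($618M), AzureWave→Band E ($290M); total welfare W = $2546M.
PeakComm receives Band G at value $771M, so the others get W − 771 = $1775M.
Without PeakComm: best allocation of the remaining 3 bidders over all 4 bands is Meridian→Band D ($867M), TerraLink→Band B ($618M), AzureWave→Band G ($478M), total $1963M.
VCG payment = (others' best without PeakComm) − (others' welfare with PeakComm) = 1963 − 1775 = $188M.

PeakComm pays $188M.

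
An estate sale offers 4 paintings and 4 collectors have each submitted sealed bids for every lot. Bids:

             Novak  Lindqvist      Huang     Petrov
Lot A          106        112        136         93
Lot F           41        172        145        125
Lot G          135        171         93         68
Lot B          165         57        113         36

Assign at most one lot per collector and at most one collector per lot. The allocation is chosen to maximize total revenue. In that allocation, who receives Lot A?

Optimal: Novak→Lot B ($165), Lindqvist→Lot G ($171), Huang→Lot A ($136), Petrov→Lot F ($125) — total 165+171+136+125 = $597.
Max-entry greedy (repeatedly take the single best remaining cell) gives $541, worse by 56.
Every other assignment is strictly worse.
Huang's own top lot is Lot F ($145), but forcing Huang→Lot F and reassigning the rest optimally gives only $574 — worse by 23.

Huang receives Lot A.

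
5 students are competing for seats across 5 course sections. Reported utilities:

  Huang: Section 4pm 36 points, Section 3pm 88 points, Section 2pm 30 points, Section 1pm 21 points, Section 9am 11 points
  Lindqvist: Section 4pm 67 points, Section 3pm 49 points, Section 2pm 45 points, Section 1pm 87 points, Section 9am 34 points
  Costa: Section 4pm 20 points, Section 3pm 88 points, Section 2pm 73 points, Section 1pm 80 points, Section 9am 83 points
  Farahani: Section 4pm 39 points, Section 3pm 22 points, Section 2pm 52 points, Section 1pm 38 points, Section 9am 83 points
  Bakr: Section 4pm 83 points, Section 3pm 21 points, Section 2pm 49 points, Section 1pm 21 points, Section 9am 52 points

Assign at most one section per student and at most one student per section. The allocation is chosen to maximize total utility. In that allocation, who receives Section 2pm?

Costa receives Section 2pm.

Optimal: Huang→Section 3pm (88 points), Lindqvist→Section 1pm (87 points), Costa→Section 2pm (73 points), Farahani→Section 9am (83 points), Bakr→Section 4pm (83 points) — total 88+87+73+83+83 = 414 points.
Row-greedy (each student in turn takes its best remaining section) gives 393 points, worse by 21.
No other one-to-one assignment exceeds 414 points.
Costa's own top section is Section 3pm (88 points), but forcing Costa→Section 3pm and reassigning the rest optimally gives only 371 points — worse by 43.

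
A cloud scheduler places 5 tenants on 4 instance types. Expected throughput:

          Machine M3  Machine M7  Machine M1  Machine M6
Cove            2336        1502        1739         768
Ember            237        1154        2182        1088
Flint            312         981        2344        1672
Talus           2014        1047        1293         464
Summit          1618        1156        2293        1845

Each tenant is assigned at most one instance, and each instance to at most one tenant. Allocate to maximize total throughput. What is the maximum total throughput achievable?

Treat this as an assignment problem: match each tenant to one instance.
Optimal: Talus→Machine M3 (2014 ops/s), Cove→Machine M7 (1502 ops/s), Flint→Machine M1 (2344 ops/s), Summit→Machine M6 (1845 ops/s) — total 2014+1502+2344+1845 = 7705 ops/s.
Next-best assignment: Cove→Machine M3, Ember→Machine M7, Flint→Machine M1, Summit→Machine M6 = 7679 ops/s.

Maximum total: 7705 ops/s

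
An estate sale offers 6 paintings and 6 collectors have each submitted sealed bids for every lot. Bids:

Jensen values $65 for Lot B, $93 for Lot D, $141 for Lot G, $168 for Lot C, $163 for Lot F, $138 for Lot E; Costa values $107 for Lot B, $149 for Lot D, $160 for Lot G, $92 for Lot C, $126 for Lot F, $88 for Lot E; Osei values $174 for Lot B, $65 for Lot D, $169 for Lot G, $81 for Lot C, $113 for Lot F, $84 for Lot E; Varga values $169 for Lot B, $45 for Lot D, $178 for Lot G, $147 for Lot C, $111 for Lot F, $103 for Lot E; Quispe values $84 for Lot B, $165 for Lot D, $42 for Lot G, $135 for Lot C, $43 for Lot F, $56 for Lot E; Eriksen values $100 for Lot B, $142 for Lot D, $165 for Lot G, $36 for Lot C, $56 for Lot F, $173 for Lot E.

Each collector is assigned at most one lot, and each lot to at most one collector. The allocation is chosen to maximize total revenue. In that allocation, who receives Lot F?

Costa receives Lot F.

Optimal: Jensen→Lot C ($168), Costa→Lot F ($126), Osei→Lot B ($174), Varga→Lot G ($178), Quispe→Lot D ($165), Eriksen→Lot E ($173) — total 168+126+174+178+165+173 = $984.
Checked against all permutations: $984 is optimal.
Costa's own top lot is Lot G ($160), but forcing Costa→Lot G and reassigning the rest optimally gives only $982 — worse by 2.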